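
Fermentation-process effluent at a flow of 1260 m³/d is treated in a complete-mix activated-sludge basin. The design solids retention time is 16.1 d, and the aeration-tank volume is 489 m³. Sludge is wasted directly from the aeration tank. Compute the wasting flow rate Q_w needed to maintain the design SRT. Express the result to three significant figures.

With mixed-liquor wasting, θ_c = V/Q_w, so Q_w = V/θ_c = 489.0/16.1 = 30.37 m³/d.

Q_w ≈ 30.4 m³/d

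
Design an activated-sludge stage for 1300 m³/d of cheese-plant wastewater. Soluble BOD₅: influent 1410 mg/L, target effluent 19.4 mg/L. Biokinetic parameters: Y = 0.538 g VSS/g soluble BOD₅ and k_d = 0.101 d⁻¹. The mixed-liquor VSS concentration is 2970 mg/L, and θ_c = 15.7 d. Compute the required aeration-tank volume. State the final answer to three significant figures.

Rearranging the biomass balance for a CMAS with decay, V = Y·Q·ΔS·θ_c / [X·(1+k_d θ_c)] = 0.538 × 1300 × (1410 − 19.4) × 15.7 / [2970 × (1 + 0.101 × 15.7)] = 1.53×10^7 / 7680 = 1988 m³.

V ≈ 1990 m³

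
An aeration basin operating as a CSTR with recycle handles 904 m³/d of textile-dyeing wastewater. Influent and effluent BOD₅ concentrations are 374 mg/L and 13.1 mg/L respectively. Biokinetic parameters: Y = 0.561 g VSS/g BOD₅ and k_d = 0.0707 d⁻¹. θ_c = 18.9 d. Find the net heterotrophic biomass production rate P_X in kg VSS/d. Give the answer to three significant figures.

Observed yield with endogenous decay: Y_obs = Y / (1 + k_d·θ_c) = 0.561 / (1 + 0.0707 × 18.9) = 0.561 / 2.336 = 0.2401 g VSS/g BOD₅.
ΔS = 374 − 13.1 = 360.9 mg/L, so the substrate removal rate is 904 × 360.9/1000 = 326.3 kg BOD₅/d.
Net biomass production P_X = Y_obs × Q·(S₀ − S) = 0.2401 × 326.3 = 78.34 kg VSS/d.

P_X ≈ 78.3 kg VSS/d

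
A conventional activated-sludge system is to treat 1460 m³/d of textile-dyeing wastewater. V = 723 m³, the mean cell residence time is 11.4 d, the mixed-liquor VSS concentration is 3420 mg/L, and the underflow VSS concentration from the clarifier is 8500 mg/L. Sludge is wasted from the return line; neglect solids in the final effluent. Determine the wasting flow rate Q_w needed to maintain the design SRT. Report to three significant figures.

θ_c = V·X/(Q_w·X_r) when wasting from the recycle, so Q_w = V·X/(θ_c·X_r) = 723.0 × 3420 / (11.4 × 8500) = 25.52 m³/d.

Q_w ≈ 25.5 m³/d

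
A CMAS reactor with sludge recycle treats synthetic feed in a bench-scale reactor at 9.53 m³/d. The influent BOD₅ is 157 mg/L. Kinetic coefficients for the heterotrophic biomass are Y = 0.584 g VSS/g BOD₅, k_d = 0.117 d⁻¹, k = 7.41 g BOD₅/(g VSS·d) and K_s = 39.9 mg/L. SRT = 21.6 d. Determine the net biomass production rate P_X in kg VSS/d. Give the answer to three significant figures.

From the Monod/SRT balance for a CMAS, S = K_s·(1+k_d θ_c)/[θ_c·(Y k − k_d) − 1] = 39.9 × (1 + 0.117 × 21.6) / [21.6 × (0.584 × 7.41 − 0.117) − 1] = 140.7 / 89.95 = 1.565 mg/L.
Y_obs = Y / (1 + k_d θ_c) = 0.584 / (1 + 0.117 × 21.6) = 0.584 / 3.527 = 0.1656.
Substrate removed = Q·(S₀ − S) = 9.53 m³/d × (157 − 1.56) g/m³ = 1.48×10^3 g/d = 1.481 kg/d.
Net biomass production P_X = Y_obs × Q·(S₀ − S) = 0.1656 × 1.481 = 0.2453 kg VSS/d.

P_X ≈ 0.245 kg VSS/d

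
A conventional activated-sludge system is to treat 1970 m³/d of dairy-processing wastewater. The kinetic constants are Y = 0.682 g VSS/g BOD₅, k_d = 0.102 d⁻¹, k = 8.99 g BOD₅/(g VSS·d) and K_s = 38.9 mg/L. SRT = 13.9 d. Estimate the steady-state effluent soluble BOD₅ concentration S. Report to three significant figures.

S ≈ 1.14 mg/L

Effluent substrate depends only on kinetics and SRT: S = K_s(1 + k_d θ_c) / [θ_c(Yk − k_d) − 1] = 38.9 × (1 + 0.102 × 13.9) / [13.9 × (0.682 × 8.99 − 0.102) − 1] = 94.05 / 82.81 = 1.136 mg/L.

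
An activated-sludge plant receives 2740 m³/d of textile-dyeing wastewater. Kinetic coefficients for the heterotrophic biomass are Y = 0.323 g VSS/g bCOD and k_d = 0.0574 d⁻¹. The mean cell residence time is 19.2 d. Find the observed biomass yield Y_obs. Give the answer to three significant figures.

Y_obs ≈ 0.154 g VSS/g bCOD

The observed yield is Y_obs = Y/(1 + k_d·θ_c) = 0.323 / (1 + 0.0574 × 19.2) = 0.323 / 2.102 = 0.1537 g VSS per g bCOD removed.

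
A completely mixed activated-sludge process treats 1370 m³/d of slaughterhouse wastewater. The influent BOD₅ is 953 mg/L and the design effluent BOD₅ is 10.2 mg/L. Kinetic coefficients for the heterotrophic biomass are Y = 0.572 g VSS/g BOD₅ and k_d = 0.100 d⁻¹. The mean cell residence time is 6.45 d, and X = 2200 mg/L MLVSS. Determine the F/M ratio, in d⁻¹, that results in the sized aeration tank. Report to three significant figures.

Steady-state biomass mass balance: V·X·(1 + k_d·θ_c) = Y·Q·(S₀ − S)·θ_c, so V = 0.572 × 1370 × (953 − 10.2) × 6.45 / [2200 × (1 + 0.100 × 6.45)] = 4.77×10^6 / 3619 = 1317 m³.
F/M = applied load / biomass = Q·S₀/(V·X) = 1370 × 953 / (1317 × 2200) = 0.4507 d⁻¹.

F/M ≈ 0.451 d⁻¹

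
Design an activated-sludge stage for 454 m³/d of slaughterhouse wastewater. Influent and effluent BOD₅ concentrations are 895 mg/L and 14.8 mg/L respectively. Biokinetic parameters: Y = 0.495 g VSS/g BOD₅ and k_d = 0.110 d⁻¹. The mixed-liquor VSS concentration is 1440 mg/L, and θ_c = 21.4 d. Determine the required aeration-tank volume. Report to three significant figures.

From the SRT design equation V = Y Q (S₀−S) θ_c / [X (1 + k_d θ_c)] = 0.495 × 454 × (895 − 14.8) × 21.4 / [1440 × (1 + 0.110 × 21.4)] = 4.23×10^6 / 4830 = 876.5 m³.

V ≈ 876 m³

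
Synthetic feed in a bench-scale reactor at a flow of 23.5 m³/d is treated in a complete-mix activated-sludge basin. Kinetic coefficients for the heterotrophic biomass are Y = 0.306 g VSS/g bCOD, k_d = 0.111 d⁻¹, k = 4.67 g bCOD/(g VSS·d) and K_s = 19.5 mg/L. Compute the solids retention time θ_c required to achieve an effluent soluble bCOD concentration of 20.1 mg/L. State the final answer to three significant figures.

At the target effluent, Y k S/(K_s+S) = 0.306×4.67×20.1/39.60 = 0.7253 d⁻¹.
1/θ_c = 0.7253 − 0.111 = 0.6143 d⁻¹, so θ_c = 1.628 d.

θ_c ≈ 1.63 d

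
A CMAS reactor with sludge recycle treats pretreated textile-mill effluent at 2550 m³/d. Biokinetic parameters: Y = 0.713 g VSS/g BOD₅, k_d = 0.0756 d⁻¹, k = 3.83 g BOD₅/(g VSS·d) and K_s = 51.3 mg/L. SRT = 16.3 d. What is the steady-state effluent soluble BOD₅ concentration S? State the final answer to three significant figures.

For a completely mixed reactor with recycle the Lawrence–McCarty relation gives S = K_s·(1 + k_d·θ_c) / [θ_c·(Y·k − k_d) − 1] = 51.3 × (1 + 0.0756 × 16.3) / [16.3 × (0.713 × 3.83 − 0.0756) − 1] = 114.5 / 42.28 = 2.709 mg/L.

S ≈ 2.71 mg/L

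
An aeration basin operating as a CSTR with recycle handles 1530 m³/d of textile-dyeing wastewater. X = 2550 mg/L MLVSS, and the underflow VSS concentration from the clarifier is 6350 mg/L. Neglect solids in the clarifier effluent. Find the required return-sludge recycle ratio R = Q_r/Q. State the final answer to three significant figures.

R ≈ 0.671

R = Q_r/Q = X/(X_r − X) = 2550 / (6350 − 2550) = 0.6711.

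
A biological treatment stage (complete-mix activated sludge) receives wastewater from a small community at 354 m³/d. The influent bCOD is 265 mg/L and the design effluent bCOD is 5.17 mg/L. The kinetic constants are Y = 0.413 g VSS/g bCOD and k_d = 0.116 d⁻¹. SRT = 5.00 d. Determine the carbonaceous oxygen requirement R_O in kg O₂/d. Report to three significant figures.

Correct the yield for decay: Y_obs = Y/(1 + k_d θ_c) = 0.413 / (1 + 0.116 × 5.00) = 0.413 / 1.580 = 0.2614.
ΔS = 265 − 5.17 = 259.8 mg/L, so the substrate removal rate is 354 × 259.8/1000 = 91.98 kg bCOD/d.
Net sludge production P_X = 0.2614 × 91.98 = 24.04 kg VSS/d.
R_O = Q·ΔS − 1.42 P_X = 91.98 − 34.14 = 57.84 kg O₂/d.

R_O ≈ 57.8 kg O₂/d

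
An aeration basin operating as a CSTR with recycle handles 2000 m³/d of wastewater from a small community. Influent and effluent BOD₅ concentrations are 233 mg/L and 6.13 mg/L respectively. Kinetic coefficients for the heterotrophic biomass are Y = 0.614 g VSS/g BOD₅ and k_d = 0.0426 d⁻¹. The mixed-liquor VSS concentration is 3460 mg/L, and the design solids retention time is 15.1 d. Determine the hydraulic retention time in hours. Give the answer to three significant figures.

τ ≈ 8.88 h

Rearranging the biomass balance for a CMAS with decay, V = Y·Q·ΔS·θ_c / [X·(1+k_d θ_c)] = 0.614 × 2000 × (233 − 6.13) × 15.1 / [3460 × (1 + 0.0426 × 15.1)] = 4.21×10^6 / 5686 = 739.9 m³.
τ = V/Q = 739.9/2000 = 0.3699 d, or 8.879 h.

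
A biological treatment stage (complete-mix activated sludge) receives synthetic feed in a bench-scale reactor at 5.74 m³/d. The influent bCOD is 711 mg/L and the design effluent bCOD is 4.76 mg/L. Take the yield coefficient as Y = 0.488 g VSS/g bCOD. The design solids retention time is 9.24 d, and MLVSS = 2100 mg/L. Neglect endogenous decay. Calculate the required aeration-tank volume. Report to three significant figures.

With k_d = 0 the design equation reduces to V = Y Q (S₀−S) θ_c / X = 0.488 × 5.74 × (711 − 4.76) × 9.24 / 2100 = 8.704 m³.

V ≈ 8.70 m³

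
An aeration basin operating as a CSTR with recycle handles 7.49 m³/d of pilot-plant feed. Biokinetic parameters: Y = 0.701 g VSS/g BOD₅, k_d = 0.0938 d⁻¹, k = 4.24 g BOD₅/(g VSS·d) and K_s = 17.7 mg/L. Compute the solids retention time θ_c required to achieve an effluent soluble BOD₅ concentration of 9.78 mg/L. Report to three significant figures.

Specific growth rate at S = 9.78 mg/L: μ = YkS/(K_s+S) = 0.701·4.24·9.78/(17.7+9.78) = 1.058 d⁻¹.
1/θ_c = 1.058 − 0.0938 = 0.9640 d⁻¹, so θ_c = 1.037 d.

θ_c ≈ 1.04 d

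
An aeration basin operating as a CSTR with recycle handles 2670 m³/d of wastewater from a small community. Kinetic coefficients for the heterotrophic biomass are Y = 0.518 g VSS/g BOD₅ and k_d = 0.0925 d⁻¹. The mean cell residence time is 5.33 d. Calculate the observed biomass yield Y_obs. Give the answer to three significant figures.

Observed yield with endogenous decay: Y_obs = Y / (1 + k_d·θ_c) = 0.518 / (1 + 0.0925 × 5.33) = 0.518 / 1.493 = 0.3469 g VSS/g BOD₅.

Y_obs ≈ 0.347 g VSS/g BOD₅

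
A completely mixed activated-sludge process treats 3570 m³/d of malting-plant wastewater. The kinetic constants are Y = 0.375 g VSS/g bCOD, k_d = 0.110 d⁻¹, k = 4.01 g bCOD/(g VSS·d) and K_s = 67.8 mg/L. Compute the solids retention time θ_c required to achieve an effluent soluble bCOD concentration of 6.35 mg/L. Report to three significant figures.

Specific growth rate at S = 6.35 mg/L: μ = YkS/(K_s+S) = 0.375·4.01·6.35/(67.8+6.35) = 0.1288 d⁻¹.
Then 1/θ_c = μ − k_d = 0.1288 − 0.110 = 0.01878 d⁻¹, giving θ_c = 53.26 d.

θ_c ≈ 53.3 d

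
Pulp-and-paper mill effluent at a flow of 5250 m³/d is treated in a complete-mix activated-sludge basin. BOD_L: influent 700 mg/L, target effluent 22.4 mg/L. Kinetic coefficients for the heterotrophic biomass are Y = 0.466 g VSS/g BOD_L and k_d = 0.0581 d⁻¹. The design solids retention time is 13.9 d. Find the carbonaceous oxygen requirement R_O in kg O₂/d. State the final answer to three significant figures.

Correct the yield for decay: Y_obs = Y/(1 + k_d θ_c) = 0.466 / (1 + 0.0581 × 13.9) = 0.466 / 1.808 = 0.2578.
Q·(S₀ − S) = 5250 × (700 − 22.4) × 10⁻³ = 3557 kg/d removed.
Biomass synthesised: P_X = Y_obs × 3557 = 917.1 kg VSS/d.
R_O = Q·(S₀ − S) − 1.42·P_X = 3557 − 1.42 × 917.1 = 2255 kg O₂/d.

R_O ≈ 2260 kg O₂/d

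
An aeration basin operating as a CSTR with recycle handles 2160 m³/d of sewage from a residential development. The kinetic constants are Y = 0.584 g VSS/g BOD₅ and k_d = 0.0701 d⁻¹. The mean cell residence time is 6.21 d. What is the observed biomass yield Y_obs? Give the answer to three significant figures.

Y_obs = Y / (1 + k_d θ_c) = 0.584 / (1 + 0.0701 × 6.21) = 0.584 / 1.435 = 0.4069.

Y_obs ≈ 0.407 g VSS/g BOD₅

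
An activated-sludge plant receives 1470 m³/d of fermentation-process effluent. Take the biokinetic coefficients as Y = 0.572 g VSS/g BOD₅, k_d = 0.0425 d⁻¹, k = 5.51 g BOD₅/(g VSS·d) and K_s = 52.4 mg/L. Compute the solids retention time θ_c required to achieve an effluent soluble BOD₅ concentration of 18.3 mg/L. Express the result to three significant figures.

Specific growth rate at S = 18.3 mg/L: μ = YkS/(K_s+S) = 0.572·5.51·18.3/(52.4+18.3) = 0.8158 d⁻¹.
Then 1/θ_c = μ − k_d = 0.8158 − 0.0425 = 0.7733 d⁻¹, giving θ_c = 1.293 d.

θ_c ≈ 1.29 d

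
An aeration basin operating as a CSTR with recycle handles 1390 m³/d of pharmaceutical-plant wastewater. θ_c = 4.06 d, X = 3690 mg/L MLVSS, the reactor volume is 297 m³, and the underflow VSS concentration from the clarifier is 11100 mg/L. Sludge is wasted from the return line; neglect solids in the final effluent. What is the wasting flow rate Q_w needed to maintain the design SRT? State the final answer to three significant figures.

θ_c = V·X/(Q_w·X_r) when wasting from the recycle, so Q_w = V·X/(θ_c·X_r) = 297.0 × 3690 / (4.06 × 11100) = 24.32 m³/d.

Q_w ≈ 24.3 m³/d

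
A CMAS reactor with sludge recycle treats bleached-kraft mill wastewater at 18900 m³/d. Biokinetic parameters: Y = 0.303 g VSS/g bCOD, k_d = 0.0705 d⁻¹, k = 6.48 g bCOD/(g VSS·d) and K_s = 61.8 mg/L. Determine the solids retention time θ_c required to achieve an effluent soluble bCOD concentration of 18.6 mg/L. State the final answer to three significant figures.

θ_c ≈ 2.61 d

At the target effluent, Y k S/(K_s+S) = 0.303×6.48×18.6/80.40 = 0.4542 d⁻¹.
θ_c = 1/(μ − k_d) = 1/(0.4542 − 0.0705) = 1/0.3837 = 2.606 d.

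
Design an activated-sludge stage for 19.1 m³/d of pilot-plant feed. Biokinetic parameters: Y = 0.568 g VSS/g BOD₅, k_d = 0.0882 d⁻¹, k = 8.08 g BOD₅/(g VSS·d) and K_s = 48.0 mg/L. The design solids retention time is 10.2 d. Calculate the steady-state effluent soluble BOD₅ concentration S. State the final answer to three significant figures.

S ≈ 2.03 mg/L

For a completely mixed reactor with recycle the Lawrence–McCarty relation gives S = K_s·(1 + k_d·θ_c) / [θ_c·(Y·k − k_d) − 1] = 48.0 × (1 + 0.0882 × 10.2) / [10.2 × (0.568 × 8.08 − 0.0882) − 1] = 91.18 / 44.91 = 2.030 mg/L.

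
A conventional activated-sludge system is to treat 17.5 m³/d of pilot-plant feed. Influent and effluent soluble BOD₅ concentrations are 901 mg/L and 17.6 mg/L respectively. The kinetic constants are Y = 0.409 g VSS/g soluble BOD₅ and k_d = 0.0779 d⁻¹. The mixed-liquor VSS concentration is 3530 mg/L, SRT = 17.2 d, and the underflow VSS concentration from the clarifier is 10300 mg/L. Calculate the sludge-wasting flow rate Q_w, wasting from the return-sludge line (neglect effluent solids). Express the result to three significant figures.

Q_w ≈ 0.262 m³/d

Rearranging the biomass balance for a CMAS with decay, V = Y·Q·ΔS·θ_c / [X·(1+k_d θ_c)] = 0.409 × 17.5 × (901 − 17.6) × 17.2 / [3530 × (1 + 0.0779 × 17.2)] = 1.09×10^5 / 8260 = 13.17 m³.
Wasting from the return line (neglecting effluent solids): Q_w = V·X / (θ_c·X_r) = 13.17 × 3530 / (17.2 × 10300) = 0.2624 m³/d.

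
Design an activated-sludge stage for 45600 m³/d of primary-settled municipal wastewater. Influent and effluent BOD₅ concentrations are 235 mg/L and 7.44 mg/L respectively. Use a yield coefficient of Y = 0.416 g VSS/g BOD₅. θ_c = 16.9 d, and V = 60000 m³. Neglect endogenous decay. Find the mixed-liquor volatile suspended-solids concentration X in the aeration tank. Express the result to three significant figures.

X ≈ 1220 mg/L

X = Y·Q·ΔS·θ_c / V = 0.416 × 45600 × (235 − 7.44) × 16.9 / 60000 = 1216 mg/L.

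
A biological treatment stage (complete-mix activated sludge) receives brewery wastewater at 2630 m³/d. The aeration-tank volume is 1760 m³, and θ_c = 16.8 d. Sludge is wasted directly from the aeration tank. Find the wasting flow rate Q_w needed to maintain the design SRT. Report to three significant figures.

Q_w ≈ 105 m³/d

For wasting at MLVSS concentration, Q_w = V/θ_c = 1760/16.8 = 104.8 m³/d.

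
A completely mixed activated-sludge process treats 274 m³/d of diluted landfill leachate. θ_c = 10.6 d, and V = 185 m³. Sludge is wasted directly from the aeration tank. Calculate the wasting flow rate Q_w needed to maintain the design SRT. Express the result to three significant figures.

For wasting at MLVSS concentration, Q_w = V/θ_c = 185.0/10.6 = 17.45 m³/d.

Q_w ≈ 17.5 m³/d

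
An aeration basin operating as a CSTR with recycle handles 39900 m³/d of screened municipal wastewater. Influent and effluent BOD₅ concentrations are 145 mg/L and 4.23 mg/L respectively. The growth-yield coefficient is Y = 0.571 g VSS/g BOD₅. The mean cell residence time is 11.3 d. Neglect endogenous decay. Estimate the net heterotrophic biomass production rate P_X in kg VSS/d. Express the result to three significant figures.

P_X ≈ 3210 kg VSS/d

No decay correction is needed, so Y_obs = Y = 0.571.
Mass of BOD₅ removed per day: Q(S₀ − S) = 39900 × 140.8 g/m³ = 5617 kg/d.
So the net sludge growth is P_X = 0.5710 × 5617 = 3207 kg VSS/d.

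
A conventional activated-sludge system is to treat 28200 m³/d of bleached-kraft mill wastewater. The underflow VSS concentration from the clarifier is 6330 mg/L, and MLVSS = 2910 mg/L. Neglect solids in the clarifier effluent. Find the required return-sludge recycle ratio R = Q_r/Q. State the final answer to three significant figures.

R ≈ 0.851

R = Q_r/Q = X/(X_r − X) = 2910 / (6330 − 2910) = 0.8509.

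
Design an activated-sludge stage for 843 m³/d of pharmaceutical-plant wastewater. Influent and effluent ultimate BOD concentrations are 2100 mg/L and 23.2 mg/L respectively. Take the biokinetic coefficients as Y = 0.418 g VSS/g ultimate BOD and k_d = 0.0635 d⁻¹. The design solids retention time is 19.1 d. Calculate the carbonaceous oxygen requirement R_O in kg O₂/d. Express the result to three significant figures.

R_O ≈ 1280 kg O₂/d

Y_obs = Y / (1 + k_d θ_c) = 0.418 / (1 + 0.0635 × 19.1) = 0.418 / 2.213 = 0.1889.
Q·(S₀ − S) = 843 × (2100 − 23.2) × 10⁻³ = 1751 kg/d removed.
Biomass synthesised: P_X = Y_obs × 1751 = 330.7 kg VSS/d.
R_O = Q·(S₀ − S) − 1.42·P_X = 1751 − 1.42 × 330.7 = 1281 kg O₂/d.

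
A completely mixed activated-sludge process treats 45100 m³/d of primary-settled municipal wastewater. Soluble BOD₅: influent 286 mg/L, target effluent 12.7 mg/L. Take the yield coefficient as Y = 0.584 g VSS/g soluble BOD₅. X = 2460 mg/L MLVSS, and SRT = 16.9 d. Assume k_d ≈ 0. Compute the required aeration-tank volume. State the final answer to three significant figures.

V ≈ 49500 m³

Biomass mass balance (decay neglected): V·X = Y·Q·(S₀ − S)·θ_c, so V = 0.584 × 45100 × (286 − 12.7) × 16.9 / 2460 = 49452 m³.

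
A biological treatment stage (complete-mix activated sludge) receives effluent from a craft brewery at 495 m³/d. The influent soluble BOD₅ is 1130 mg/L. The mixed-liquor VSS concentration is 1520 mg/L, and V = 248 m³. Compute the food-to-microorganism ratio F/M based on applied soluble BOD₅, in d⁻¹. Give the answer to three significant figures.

F/M ≈ 1.48 d⁻¹

F/M = applied load / biomass = Q·S₀/(V·X) = 495 × 1130 / (248.0 × 1520) = 1.484 d⁻¹.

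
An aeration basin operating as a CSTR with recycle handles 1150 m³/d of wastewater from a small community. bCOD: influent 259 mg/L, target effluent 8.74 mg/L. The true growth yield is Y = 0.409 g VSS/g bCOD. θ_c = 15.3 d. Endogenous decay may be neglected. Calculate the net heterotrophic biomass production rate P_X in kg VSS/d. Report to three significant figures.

P_X ≈ 118 kg VSS/d

Since k_d ≈ 0, Y_obs = Y = 0.409 g VSS/g bCOD.
Mass of bCOD removed per day: Q(S₀ − S) = 1150 × 250.3 g/m³ = 287.8 kg/d.
Biomass produced: P_X = Y_obs·Q·ΔS = 0.4090 × 287.8 ≈ 117.7 kg VSS/d.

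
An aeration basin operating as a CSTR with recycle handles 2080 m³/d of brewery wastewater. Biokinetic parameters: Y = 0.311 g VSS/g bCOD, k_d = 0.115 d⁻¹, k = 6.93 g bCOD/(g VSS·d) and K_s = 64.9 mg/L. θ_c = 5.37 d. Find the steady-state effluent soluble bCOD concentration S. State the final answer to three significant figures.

S ≈ 10.5 mg/L

Effluent substrate depends only on kinetics and SRT: S = K_s(1 + k_d θ_c) / [θ_c(Yk − k_d) − 1] = 64.9 × (1 + 0.115 × 5.37) / [5.37 × (0.311 × 6.93 − 0.115) − 1] = 105.0 / 9.956 = 10.54 mg/L.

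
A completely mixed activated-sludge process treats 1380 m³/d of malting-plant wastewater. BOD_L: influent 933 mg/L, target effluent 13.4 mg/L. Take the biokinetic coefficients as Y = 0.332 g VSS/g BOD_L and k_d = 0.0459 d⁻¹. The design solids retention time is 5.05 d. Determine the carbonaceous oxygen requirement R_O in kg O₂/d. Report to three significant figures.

Observed yield with endogenous decay: Y_obs = Y / (1 + k_d·θ_c) = 0.332 / (1 + 0.0459 × 5.05) = 0.332 / 1.232 = 0.2695 g VSS/g BOD_L.
Mass of BOD_L removed per day: Q(S₀ − S) = 1380 × 919.6 g/m³ = 1269 kg/d.
Net sludge production P_X = 0.2695 × 1269 = 342.0 kg VSS/d.
Carbonaceous O₂ demand = substrate oxidised − cell-mass equivalent = 1269 − 1.42 × 342.0 = 783.4 kg O₂/d.

R_O ≈ 783 kg O₂/d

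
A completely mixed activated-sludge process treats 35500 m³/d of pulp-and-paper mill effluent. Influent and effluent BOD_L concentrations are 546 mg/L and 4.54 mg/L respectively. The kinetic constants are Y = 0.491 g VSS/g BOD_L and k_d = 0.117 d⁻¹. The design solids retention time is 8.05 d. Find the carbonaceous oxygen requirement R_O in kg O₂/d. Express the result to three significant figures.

Observed yield with endogenous decay: Y_obs = Y / (1 + k_d·θ_c) = 0.491 / (1 + 0.117 × 8.05) = 0.491 / 1.942 = 0.2529 g VSS/g BOD_L.
Substrate removed = Q·(S₀ − S) = 35500 m³/d × (546 − 4.54) g/m³ = 1.92×10^7 g/d = 19222 kg/d.
P_X = Y_obs·Q·(S₀ − S) = 0.2529 × 19222 = 4860 kg VSS/d.
Carbonaceous O₂ demand = substrate oxidised − cell-mass equivalent = 19222 − 1.42 × 4860 = 12320 kg O₂/d.

R_O ≈ 12300 kg O₂/d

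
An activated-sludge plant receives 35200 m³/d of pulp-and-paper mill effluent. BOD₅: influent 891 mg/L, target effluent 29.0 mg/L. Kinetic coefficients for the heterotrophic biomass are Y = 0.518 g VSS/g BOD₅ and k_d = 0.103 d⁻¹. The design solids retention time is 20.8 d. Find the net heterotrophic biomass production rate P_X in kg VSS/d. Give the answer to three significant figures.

P_X ≈ 5000 kg VSS/d

Observed yield with endogenous decay: Y_obs = Y / (1 + k_d·θ_c) = 0.518 / (1 + 0.103 × 20.8) = 0.518 / 3.142 = 0.1648 g VSS/g BOD₅.
Mass of BOD₅ removed per day: Q(S₀ − S) = 35200 × 862.0 g/m³ = 30342 kg/d.
P_X = Y_obs · Q(S₀ − S) = 0.1648 × 30342 = 5002 kg VSS/d.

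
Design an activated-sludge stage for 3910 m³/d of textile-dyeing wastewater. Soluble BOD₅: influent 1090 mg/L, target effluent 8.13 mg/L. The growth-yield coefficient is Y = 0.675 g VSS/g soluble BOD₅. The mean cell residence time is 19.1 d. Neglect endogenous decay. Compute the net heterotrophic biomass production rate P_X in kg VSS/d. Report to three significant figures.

No decay correction is needed, so Y_obs = Y = 0.675.
Q·(S₀ − S) = 3910 × (1090 − 8.13) × 10⁻³ = 4230 kg/d removed.
Net biomass production P_X = Y_obs × Q·(S₀ − S) = 0.6750 × 4230 = 2855 kg VSS/d.

P_X ≈ 2860 kg VSS/d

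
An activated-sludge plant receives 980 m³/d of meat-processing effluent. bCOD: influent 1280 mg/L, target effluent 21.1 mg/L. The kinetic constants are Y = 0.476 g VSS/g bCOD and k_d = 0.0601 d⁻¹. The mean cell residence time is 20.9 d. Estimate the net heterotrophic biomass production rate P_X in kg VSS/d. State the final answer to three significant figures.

Observed yield with endogenous decay: Y_obs = Y / (1 + k_d·θ_c) = 0.476 / (1 + 0.0601 × 20.9) = 0.476 / 2.256 = 0.2110 g VSS/g bCOD.
Mass of bCOD removed per day: Q(S₀ − S) = 980 × 1259 g/m³ = 1234 kg/d.
P_X = Y_obs · Q(S₀ − S) = 0.2110 × 1234 = 260.3 kg VSS/d.

P_X ≈ 260 kg VSS/d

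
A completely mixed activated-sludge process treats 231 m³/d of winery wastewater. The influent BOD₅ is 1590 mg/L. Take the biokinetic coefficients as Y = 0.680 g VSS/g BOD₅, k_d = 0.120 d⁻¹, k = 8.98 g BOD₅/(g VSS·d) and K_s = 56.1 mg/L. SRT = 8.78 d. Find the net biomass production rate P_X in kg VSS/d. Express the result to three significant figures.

P_X ≈ 121 kg VSS/d

For a completely mixed reactor with recycle the Lawrence–McCarty relation gives S = K_s·(1 + k_d·θ_c) / [θ_c·(Y·k − k_d) − 1] = 56.1 × (1 + 0.120 × 8.78) / [8.78 × (0.680 × 8.98 − 0.120) − 1] = 115.2 / 51.56 = 2.234 mg/L.
Correct the yield for decay: Y_obs = Y/(1 + k_d θ_c) = 0.680 / (1 + 0.120 × 8.78) = 0.680 / 2.054 = 0.3311.
Substrate removed = Q·(S₀ − S) = 231 m³/d × (1590 − 2.23) g/m³ = 3.67×10^5 g/d = 366.8 kg/d.
P_X = Y_obs · Q(S₀ − S) = 0.3311 × 366.8 = 121.4 kg VSS/d.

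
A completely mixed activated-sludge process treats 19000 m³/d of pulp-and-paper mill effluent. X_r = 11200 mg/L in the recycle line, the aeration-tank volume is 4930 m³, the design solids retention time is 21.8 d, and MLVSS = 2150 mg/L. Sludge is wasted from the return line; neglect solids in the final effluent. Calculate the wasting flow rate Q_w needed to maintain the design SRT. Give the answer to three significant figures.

θ_c = V·X/(Q_w·X_r) when wasting from the recycle, so Q_w = V·X/(θ_c·X_r) = 4930 × 2150 / (21.8 × 11200) = 43.41 m³/d.

Q_w ≈ 43.4 m³/d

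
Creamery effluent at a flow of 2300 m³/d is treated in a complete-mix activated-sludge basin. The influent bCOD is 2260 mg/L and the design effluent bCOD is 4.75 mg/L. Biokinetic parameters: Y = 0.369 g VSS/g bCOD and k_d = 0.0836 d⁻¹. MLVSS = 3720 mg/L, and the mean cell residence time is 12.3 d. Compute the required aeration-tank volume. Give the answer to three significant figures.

Steady-state biomass mass balance: V·X·(1 + k_d·θ_c) = Y·Q·(S₀ − S)·θ_c, so V = 0.369 × 2300 × (2260 − 4.75) × 12.3 / [3720 × (1 + 0.0836 × 12.3)] = 2.35×10^7 / 7545 = 3120 m³.

V ≈ 3120 m³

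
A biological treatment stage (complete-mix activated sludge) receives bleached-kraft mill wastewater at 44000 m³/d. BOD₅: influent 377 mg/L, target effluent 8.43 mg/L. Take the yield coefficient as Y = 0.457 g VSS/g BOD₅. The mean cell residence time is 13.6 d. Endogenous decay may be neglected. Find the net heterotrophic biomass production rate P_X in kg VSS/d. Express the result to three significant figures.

P_X ≈ 7410 kg VSS/d

With endogenous decay neglected, the observed yield equals the true yield: Y_obs = Y = 0.457 g VSS/g BOD₅.
Substrate removed = Q·(S₀ − S) = 44000 m³/d × (377 − 8.43) g/m³ = 1.62×10^7 g/d = 16217 kg/d.
Biomass produced: P_X = Y_obs·Q·ΔS = 0.4570 × 16217 ≈ 7411 kg VSS/d.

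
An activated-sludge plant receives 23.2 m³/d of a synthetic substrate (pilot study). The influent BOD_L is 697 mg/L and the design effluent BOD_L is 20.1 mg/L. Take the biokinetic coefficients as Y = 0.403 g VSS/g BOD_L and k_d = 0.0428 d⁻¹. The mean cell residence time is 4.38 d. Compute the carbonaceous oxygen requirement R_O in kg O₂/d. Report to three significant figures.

R_O ≈ 8.14 kg O₂/d

Correct the yield for decay: Y_obs = Y/(1 + k_d θ_c) = 0.403 / (1 + 0.0428 × 4.38) = 0.403 / 1.187 = 0.3394.
ΔS = 697 − 20.1 = 676.9 mg/L, so the substrate removal rate is 23.2 × 676.9/1000 = 15.70 kg BOD_L/d.
Net sludge production P_X = 0.3394 × 15.70 = 5.330 kg VSS/d.
R_O = Q·(S₀ − S) − 1.42·P_X = 15.70 − 1.42 × 5.330 = 8.136 kg O₂/d.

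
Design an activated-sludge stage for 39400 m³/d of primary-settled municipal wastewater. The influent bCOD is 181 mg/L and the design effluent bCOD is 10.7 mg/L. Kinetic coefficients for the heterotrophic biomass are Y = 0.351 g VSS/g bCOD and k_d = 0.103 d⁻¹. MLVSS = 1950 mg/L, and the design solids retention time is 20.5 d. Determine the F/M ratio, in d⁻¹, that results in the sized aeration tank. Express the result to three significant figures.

F/M ≈ 0.460 d⁻¹

Steady-state biomass mass balance: V·X·(1 + k_d·θ_c) = Y·Q·(S₀ − S)·θ_c, so V = 0.351 × 39400 × (181 − 10.7) × 20.5 / [1950 × (1 + 0.103 × 20.5)] = 4.83×10^7 / 6067 = 7957 m³.
F/M = Q·S₀ / (V·X) = 39400 × 181 / (7957 × 1950) = 0.4596 g bCOD·(g VSS·d)⁻¹.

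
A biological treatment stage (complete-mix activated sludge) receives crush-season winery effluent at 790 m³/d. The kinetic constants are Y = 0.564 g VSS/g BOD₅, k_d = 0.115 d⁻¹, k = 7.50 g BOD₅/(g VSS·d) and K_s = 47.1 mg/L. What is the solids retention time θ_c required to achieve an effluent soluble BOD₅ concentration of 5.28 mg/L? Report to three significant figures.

θ_c ≈ 3.21 d

At the target effluent, Y k S/(K_s+S) = 0.564×7.50×5.28/52.38 = 0.4264 d⁻¹.
Then 1/θ_c = μ − k_d = 0.4264 − 0.115 = 0.3114 d⁻¹, giving θ_c = 3.211 d.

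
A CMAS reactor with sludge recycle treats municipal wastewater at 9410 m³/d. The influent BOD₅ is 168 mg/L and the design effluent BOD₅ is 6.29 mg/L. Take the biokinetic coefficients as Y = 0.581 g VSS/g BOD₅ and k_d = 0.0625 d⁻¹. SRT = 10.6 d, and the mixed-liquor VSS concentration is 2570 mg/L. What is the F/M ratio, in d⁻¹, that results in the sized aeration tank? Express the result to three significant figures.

Rearranging the biomass balance for a CMAS with decay, V = Y·Q·ΔS·θ_c / [X·(1+k_d θ_c)] = 0.581 × 9410 × (168 − 6.29) × 10.6 / [2570 × (1 + 0.0625 × 10.6)] = 9.37×10^6 / 4273 = 2193 m³.
F/M = applied load / biomass = Q·S₀/(V·X) = 9410 × 168 / (2193 × 2570) = 0.2804 d⁻¹.

F/M ≈ 0.280 d⁻¹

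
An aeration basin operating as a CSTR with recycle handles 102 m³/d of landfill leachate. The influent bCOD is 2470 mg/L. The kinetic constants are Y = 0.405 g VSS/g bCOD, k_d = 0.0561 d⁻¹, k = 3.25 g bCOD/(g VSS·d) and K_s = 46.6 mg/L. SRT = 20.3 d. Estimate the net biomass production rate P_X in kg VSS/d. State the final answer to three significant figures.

From the Monod/SRT balance for a CMAS, S = K_s·(1+k_d θ_c)/[θ_c·(Y k − k_d) − 1] = 46.6 × (1 + 0.0561 × 20.3) / [20.3 × (0.405 × 3.25 − 0.0561) − 1] = 99.67 / 24.58 = 4.055 mg/L.
The observed yield is Y_obs = Y/(1 + k_d·θ_c) = 0.405 / (1 + 0.0561 × 20.3) = 0.405 / 2.139 = 0.1894 g VSS per g bCOD removed.
Substrate removed = Q·(S₀ − S) = 102 m³/d × (2470 − 4.05) g/m³ = 2.52×10^5 g/d = 251.5 kg/d.
P_X = Y_obs · Q(S₀ − S) = 0.1894 × 251.5 = 47.63 kg VSS/d.

P_X ≈ 47.6 kg VSS/d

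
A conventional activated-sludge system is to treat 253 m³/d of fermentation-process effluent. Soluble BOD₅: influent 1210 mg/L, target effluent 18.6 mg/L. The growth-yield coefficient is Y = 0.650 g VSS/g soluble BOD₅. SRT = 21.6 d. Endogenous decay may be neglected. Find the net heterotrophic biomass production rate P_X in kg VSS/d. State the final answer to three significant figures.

No decay correction is needed, so Y_obs = Y = 0.650.
Mass of soluble BOD₅ removed per day: Q(S₀ − S) = 253 × 1191 g/m³ = 301.4 kg/d.
Net biomass production P_X = Y_obs × Q·(S₀ − S) = 0.6500 × 301.4 = 195.9 kg VSS/d.

P_X ≈ 196 kg VSS/d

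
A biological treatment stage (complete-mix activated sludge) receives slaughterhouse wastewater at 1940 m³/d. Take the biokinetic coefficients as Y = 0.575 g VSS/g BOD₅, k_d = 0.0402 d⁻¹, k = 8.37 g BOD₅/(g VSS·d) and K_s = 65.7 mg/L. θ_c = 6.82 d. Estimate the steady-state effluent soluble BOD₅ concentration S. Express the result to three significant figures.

Effluent substrate depends only on kinetics and SRT: S = K_s(1 + k_d θ_c) / [θ_c(Yk − k_d) − 1] = 65.7 × (1 + 0.0402 × 6.82) / [6.82 × (0.575 × 8.37 − 0.0402) − 1] = 83.71 / 31.55 = 2.653 mg/L.

S ≈ 2.65 mg/L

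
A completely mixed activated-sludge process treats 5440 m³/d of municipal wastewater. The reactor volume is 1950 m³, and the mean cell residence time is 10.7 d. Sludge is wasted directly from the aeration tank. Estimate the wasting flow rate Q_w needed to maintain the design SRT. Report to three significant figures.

Q_w ≈ 182 m³/d

For wasting at MLVSS concentration, Q_w = V/θ_c = 1950/10.7 = 182.2 m³/d.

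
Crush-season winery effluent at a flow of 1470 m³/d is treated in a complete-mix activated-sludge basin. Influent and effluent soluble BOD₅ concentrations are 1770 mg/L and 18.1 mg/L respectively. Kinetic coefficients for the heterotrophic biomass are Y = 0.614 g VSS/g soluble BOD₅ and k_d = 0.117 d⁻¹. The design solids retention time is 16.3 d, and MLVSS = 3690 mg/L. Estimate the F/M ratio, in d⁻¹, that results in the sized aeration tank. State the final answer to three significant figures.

Steady-state biomass mass balance: V·X·(1 + k_d·θ_c) = Y·Q·(S₀ − S)·θ_c, so V = 0.614 × 1470 × (1770 − 18.1) × 16.3 / [3690 × (1 + 0.117 × 16.3)] = 2.58×10^7 / 10727 = 2403 m³.
F/M = Q·S₀ / (V·X) = 1470 × 1770 / (2403 × 3690) = 0.2935 g soluble BOD₅·(g VSS·d)⁻¹.

F/M ≈ 0.293 d⁻¹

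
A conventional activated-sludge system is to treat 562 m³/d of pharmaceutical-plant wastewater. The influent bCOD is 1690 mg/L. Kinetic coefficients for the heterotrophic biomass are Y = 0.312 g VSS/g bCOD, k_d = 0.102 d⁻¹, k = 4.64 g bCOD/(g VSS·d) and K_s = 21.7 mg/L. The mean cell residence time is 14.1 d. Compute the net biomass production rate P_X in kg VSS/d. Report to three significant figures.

P_X ≈ 121 kg VSS/d

For a completely mixed reactor with recycle the Lawrence–McCarty relation gives S = K_s·(1 + k_d·θ_c) / [θ_c·(Y·k − k_d) − 1] = 21.7 × (1 + 0.102 × 14.1) / [14.1 × (0.312 × 4.64 − 0.102) − 1] = 52.91 / 17.97 = 2.944 mg/L.
Observed yield with endogenous decay: Y_obs = Y / (1 + k_d·θ_c) = 0.312 / (1 + 0.102 × 14.1) = 0.312 / 2.438 = 0.1280 g VSS/g bCOD.
Mass of bCOD removed per day: Q(S₀ − S) = 562 × 1687 g/m³ = 948.1 kg/d.
Net biomass production P_X = Y_obs × Q·(S₀ − S) = 0.1280 × 948.1 = 121.3 kg VSS/d.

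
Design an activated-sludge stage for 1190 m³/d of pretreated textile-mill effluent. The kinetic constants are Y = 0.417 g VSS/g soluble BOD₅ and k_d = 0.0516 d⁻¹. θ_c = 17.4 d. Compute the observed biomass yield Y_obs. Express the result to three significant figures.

Y_obs ≈ 0.220 g VSS/g soluble BOD₅

Observed yield with endogenous decay: Y_obs = Y / (1 + k_d·θ_c) = 0.417 / (1 + 0.0516 × 17.4) = 0.417 / 1.898 = 0.2197 g VSS/g soluble BOD₅.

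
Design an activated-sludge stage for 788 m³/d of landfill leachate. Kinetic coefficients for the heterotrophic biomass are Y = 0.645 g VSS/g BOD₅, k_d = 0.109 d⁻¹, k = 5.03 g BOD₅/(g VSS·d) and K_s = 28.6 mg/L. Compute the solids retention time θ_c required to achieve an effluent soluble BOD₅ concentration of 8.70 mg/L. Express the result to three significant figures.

At the target effluent, Y k S/(K_s+S) = 0.645×5.03×8.70/37.30 = 0.7567 d⁻¹.
θ_c = 1/(μ − k_d) = 1/(0.7567 − 0.109) = 1/0.6477 = 1.544 d.

θ_c ≈ 1.54 d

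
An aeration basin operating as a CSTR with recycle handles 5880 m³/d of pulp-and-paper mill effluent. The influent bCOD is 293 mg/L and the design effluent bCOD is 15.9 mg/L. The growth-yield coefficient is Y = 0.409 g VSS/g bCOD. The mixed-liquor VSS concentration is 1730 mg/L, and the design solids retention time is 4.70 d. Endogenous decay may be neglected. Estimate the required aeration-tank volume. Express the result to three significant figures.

Biomass mass balance (decay neglected): V·X = Y·Q·(S₀ − S)·θ_c, so V = 0.409 × 5880 × (293 − 15.9) × 4.70 / 1730 = 1810 m³.

V ≈ 1810 m³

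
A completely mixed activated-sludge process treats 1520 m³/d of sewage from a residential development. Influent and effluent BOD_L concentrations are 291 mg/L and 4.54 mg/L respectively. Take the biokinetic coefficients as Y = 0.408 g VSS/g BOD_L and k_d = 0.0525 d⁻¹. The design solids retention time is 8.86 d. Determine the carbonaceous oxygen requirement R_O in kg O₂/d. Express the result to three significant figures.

The observed yield is Y_obs = Y/(1 + k_d·θ_c) = 0.408 / (1 + 0.0525 × 8.86) = 0.408 / 1.465 = 0.2785 g VSS per g BOD_L removed.
ΔS = 291 − 4.54 = 286.5 mg/L, so the substrate removal rate is 1520 × 286.5/1000 = 435.4 kg BOD_L/d.
Net sludge production P_X = 0.2785 × 435.4 = 121.3 kg VSS/d.
R_O = Q·(S₀ − S) − 1.42·P_X = 435.4 − 1.42 × 121.3 = 263.2 kg O₂/d.

R_O ≈ 263 kg O₂/d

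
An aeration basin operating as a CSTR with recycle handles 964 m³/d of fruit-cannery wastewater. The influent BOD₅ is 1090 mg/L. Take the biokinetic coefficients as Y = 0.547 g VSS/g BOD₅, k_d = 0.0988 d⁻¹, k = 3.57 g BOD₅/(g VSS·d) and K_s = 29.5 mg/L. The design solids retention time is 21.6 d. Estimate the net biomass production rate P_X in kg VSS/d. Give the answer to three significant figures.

P_X ≈ 183 kg VSS/d

Effluent substrate depends only on kinetics and SRT: S = K_s(1 + k_d θ_c) / [θ_c(Yk − k_d) − 1] = 29.5 × (1 + 0.0988 × 21.6) / [21.6 × (0.547 × 3.57 − 0.0988) − 1] = 92.46 / 39.05 = 2.368 mg/L.
Correct the yield for decay: Y_obs = Y/(1 + k_d θ_c) = 0.547 / (1 + 0.0988 × 21.6) = 0.547 / 3.134 = 0.1745.
Substrate removed = Q·(S₀ − S) = 964 m³/d × (1090 − 2.37) g/m³ = 1.05×10^6 g/d = 1048 kg/d.
Biomass produced: P_X = Y_obs·Q·ΔS = 0.1745 × 1048 ≈ 183.0 kg VSS/d.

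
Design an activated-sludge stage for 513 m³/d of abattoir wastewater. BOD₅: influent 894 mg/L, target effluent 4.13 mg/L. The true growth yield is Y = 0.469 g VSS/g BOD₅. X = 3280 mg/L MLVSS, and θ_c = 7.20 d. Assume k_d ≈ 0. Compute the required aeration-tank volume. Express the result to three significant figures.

V ≈ 470 m³

Biomass mass balance (decay neglected): V·X = Y·Q·(S₀ − S)·θ_c, so V = 0.469 × 513 × (894 − 4.13) × 7.20 / 3280 = 470.0 m³.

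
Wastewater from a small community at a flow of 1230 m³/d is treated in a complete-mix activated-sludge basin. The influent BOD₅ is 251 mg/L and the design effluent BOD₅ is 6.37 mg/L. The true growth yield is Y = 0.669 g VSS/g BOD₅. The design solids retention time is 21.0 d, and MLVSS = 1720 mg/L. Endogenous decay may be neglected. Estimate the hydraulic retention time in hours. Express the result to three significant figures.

τ ≈ 48.0 h

With k_d = 0 the design equation reduces to V = Y Q (S₀−S) θ_c / X = 0.669 × 1230 × (251 − 6.37) × 21.0 / 1720 = 2458 m³.
τ = V/Q = 2458/1230 = 1.998 d, or 47.96 h.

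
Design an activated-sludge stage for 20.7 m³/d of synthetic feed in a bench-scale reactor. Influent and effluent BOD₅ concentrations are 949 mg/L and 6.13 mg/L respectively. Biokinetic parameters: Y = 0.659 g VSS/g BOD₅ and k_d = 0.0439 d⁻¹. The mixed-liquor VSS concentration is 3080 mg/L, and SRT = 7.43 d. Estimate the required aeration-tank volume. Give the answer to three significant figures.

Steady-state biomass mass balance: V·X·(1 + k_d·θ_c) = Y·Q·(S₀ − S)·θ_c, so V = 0.659 × 20.7 × (949 − 6.13) × 7.43 / [3080 × (1 + 0.0439 × 7.43)] = 9.56×10^4 / 4085 = 23.40 m³.

V ≈ 23.4 m³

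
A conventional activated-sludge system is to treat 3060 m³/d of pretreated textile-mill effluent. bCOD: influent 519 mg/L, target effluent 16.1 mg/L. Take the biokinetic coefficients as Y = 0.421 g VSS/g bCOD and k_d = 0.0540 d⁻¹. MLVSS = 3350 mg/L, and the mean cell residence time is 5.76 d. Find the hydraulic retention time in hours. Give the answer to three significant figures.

Rearranging the biomass balance for a CMAS with decay, V = Y·Q·ΔS·θ_c / [X·(1+k_d θ_c)] = 0.421 × 3060 × (519 − 16.1) × 5.76 / [3350 × (1 + 0.0540 × 5.76)] = 3.73×10^6 / 4392 = 849.7 m³.
HRT = V/Q = 849.7 m³ / 3060 m³·d⁻¹ = 0.2777 d × 24 = 6.664 h.

τ ≈ 6.66 h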